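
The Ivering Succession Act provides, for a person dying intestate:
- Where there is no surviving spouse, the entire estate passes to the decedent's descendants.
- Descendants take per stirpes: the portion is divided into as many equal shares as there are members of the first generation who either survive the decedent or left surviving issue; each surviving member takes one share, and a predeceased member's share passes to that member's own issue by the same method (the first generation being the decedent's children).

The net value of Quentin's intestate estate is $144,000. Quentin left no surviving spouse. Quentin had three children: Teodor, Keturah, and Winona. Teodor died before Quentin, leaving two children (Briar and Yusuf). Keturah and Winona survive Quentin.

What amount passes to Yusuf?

The entire $144,000 passes to the descendants.
That amount ($144,000) is divided into 3 shares of $48,000: Keturah and Winona each take $48,000; Teodor's $48,000 share passes to Teodor's issue.
Teodor's share ($48,000) is divided into 2 shares of $24,000: Briar and Yusuf each take $24,000.

Yusuf receives $24,000.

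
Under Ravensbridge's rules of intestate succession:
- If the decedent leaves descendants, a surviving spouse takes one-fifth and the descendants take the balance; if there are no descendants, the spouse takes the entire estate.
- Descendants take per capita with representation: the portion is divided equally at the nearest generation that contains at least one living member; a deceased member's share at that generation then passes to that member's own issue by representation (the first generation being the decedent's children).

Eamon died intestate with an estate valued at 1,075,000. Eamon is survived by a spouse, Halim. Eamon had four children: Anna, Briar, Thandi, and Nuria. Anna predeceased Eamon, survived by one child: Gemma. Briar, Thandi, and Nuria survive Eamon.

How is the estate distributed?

Halim takes one-fifth of 1,075,000 = 215,000. The remaining 860,000 passes to the descendants.
The descendants' portion (860,000) is divided into 4 shares of 215,000: Briar, Thandi, and Nuria each take 215,000; Anna's 215,000 share passes to Anna's issue.
Anna's share (215,000) passes entirely to Gemma.

Halim: 215,000; Gemma: 215,000; Briar: 215,000; Thandi: 215,000; Nuria: 215,000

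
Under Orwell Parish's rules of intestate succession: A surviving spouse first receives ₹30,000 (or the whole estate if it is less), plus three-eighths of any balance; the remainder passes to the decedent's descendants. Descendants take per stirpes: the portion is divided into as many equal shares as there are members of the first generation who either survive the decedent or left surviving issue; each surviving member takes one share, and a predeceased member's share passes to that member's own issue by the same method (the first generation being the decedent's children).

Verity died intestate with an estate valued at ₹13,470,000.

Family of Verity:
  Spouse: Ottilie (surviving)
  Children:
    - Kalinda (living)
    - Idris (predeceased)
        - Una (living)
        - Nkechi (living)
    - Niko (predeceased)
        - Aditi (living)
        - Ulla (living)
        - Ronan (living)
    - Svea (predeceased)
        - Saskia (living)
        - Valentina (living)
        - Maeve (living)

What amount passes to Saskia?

Ottilie first takes ₹30,000, leaving a balance of ₹13,440,000. Ottilie then takes three-eighths of the balance (₹5,040,000), for a total of ₹5,070,000. The remaining ₹8,400,000 passes to the descendants.
The descendants' portion (₹8,400,000) is divided into 4 shares of ₹2,100,000: Kalinda takes ₹2,100,000; Idris's ₹2,100,000 share passes to Idris's issue; Niko's ₹2,100,000 share passes to Niko's issue; Svea's ₹2,100,000 share passes to Svea's issue.
Idris's share (₹2,100,000) is divided into 2 shares of ₹1,050,000: Una and Nkechi each take ₹1,050,000.
Niko's share (₹2,100,000) is divided into 3 shares of ₹700,000: Aditi, Ulla, and Ronan each take ₹700,000.
Svea's share (₹2,100,000) is divided into 3 shares of ₹700,000: Saskia, Valentina, and Maeve each take ₹700,000.

Saskia receives ₹700,000.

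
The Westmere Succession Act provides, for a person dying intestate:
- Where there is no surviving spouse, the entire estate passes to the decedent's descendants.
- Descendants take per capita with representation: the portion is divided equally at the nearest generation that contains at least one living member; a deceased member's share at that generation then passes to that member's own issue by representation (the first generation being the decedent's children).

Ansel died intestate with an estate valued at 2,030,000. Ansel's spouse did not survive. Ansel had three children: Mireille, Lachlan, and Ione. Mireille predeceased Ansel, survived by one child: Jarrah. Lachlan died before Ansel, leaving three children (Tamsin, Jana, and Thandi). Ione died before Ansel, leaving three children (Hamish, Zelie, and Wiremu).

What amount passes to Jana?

Jana receives 290,000.

The entire 2,030,000 passes to the descendants.
No child survives, so the initial division is made at the grandchildren's generation.
That amount (2,030,000) is divided into 7 shares of 290,000: Jarrah, Tamsin, Jana, Thandi, Hamish, Zelie, and Wiremu each take 290,000.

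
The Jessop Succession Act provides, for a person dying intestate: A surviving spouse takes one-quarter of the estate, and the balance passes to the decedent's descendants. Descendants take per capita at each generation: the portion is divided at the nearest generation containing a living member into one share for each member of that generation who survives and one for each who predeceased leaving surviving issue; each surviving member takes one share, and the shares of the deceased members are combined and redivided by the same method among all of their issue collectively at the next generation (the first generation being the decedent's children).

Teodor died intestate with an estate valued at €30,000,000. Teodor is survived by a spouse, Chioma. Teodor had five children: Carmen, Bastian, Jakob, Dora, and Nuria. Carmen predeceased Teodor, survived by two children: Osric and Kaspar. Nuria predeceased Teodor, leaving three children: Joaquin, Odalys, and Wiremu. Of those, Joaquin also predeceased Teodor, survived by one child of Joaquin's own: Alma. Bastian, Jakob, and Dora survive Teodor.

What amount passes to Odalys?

Odalys receives €1,800,000.

Chioma takes one-quarter of €30,000,000 = €7,500,000. The remaining €22,500,000 passes to the descendants.
The descendants' portion (€22,500,000) is divided at the children's generation into 5 shares of €4,500,000. Bastian, Jakob, and Dora each take €4,500,000. The 2 shares of the deceased (Carmen and Nuria) are combined into a pool of €9,000,000.
That pool (€9,000,000) is divided at the grandchildren's generation into 5 shares of €1,800,000. Osric, Kaspar, Odalys, and Wiremu each take €1,800,000. The remaining share for the deceased Joaquin (€1,800,000) is carried to the next generation.
That pool (€1,800,000) passes entirely to Alma, the sole taker at the great-grandchildren's generation.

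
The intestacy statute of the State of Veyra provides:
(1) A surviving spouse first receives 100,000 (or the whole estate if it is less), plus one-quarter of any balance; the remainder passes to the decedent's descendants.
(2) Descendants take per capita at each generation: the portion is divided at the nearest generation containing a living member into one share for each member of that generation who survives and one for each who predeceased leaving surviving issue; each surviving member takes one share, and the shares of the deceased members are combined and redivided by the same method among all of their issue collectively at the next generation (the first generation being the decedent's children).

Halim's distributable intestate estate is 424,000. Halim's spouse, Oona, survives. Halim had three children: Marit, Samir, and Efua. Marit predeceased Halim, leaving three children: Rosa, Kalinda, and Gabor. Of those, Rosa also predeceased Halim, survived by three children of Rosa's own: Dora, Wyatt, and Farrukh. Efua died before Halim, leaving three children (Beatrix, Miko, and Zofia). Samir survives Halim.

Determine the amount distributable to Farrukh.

Oona first takes 100,000, leaving a balance of 324,000. Oona then takes one-quarter of the balance (81,000), for a total of 181,000. The remaining 243,000 passes to the descendants.
The descendants' portion (243,000) is divided at the children's generation into 3 shares of 81,000. Samir takes 81,000. The 2 shares of the deceased (Marit and Efua) are combined into a pool of 162,000.
That pool (162,000) is divided at the grandchildren's generation into 6 shares of 27,000. Kalinda, Gabor, Beatrix, Miko, and Zofia each take 27,000. The remaining share for the deceased Rosa (27,000) is carried to the next generation.
That pool (27,000) is divided at the great-grandchildren's generation equally among Dora, Wyatt, and Farrukh: 9,000 each.

Farrukh receives 9,000.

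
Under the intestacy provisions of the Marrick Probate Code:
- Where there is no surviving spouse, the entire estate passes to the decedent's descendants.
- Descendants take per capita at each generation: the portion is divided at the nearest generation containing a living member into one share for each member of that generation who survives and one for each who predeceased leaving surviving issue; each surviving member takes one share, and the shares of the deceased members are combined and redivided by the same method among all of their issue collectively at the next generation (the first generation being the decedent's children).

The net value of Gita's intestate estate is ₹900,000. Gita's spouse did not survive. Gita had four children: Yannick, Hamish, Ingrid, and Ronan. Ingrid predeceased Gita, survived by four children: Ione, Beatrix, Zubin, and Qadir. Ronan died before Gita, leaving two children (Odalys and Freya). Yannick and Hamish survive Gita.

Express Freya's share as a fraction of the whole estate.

The entire ₹900,000 passes to the descendants.
That amount (₹900,000) is divided at the children's generation into 4 shares of ₹225,000. Yannick and Hamish each take ₹225,000. The 2 shares of the deceased (Ingrid and Ronan) are combined into a pool of ₹450,000.
That pool (₹450,000) is divided at the grandchildren's generation equally among Ione, Beatrix, Zubin, Qadir, Odalys, and Freya: ₹75,000 each.

Freya receives 1/12 of the estate.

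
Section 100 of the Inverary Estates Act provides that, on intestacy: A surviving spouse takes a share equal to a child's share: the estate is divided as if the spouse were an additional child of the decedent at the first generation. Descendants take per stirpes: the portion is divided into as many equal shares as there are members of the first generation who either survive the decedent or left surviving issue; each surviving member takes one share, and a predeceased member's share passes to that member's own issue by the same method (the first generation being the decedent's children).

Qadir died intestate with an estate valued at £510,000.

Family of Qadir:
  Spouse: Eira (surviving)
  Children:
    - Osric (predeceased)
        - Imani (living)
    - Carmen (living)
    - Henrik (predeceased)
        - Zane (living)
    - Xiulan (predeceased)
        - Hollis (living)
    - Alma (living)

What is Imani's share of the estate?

Imani receives £85,000.

The spouse counts as an additional share at the children's level, so there are 6 primary shares of £85,000. Eira takes one such share (£85,000).
The children's combined portion (£425,000) is divided into 5 shares of £85,000: Carmen and Alma each take £85,000; Osric's £85,000 share passes to Osric's issue; Henrik's £85,000 share passes to Henrik's issue; Xiulan's £85,000 share passes to Xiulan's issue.
Osric's share (£85,000) passes entirely to Imani.
Henrik's share (£85,000) passes entirely to Zane.
Xiulan's share (£85,000) passes entirely to Hollis.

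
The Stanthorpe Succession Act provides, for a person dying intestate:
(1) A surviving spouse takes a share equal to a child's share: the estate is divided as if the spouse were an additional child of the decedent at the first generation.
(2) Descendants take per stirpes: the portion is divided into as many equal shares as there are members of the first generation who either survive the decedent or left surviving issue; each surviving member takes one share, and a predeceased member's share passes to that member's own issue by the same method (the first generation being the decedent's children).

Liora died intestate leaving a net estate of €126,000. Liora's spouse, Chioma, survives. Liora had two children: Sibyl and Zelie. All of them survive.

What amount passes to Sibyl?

The spouse counts as an additional share at the children's level, so there are 3 primary shares of €42,000. Chioma takes one such share (€42,000).
The children's combined portion (€84,000) is divided into 2 shares of €42,000: Sibyl and Zelie each take €42,000.

Sibyl receives €42,000.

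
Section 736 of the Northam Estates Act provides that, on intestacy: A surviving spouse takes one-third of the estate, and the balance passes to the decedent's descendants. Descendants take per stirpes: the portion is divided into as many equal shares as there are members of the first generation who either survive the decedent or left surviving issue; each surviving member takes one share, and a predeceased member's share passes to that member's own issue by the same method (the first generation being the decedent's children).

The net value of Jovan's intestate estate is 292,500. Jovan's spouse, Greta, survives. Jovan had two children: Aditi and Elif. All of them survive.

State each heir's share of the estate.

Greta takes one-third of 292,500 = 97,500. The remaining 195,000 passes to the descendants.
The descendants' portion (195,000) is divided into 2 shares of 97,500: Aditi and Elif each take 97,500.

Greta: 97,500; Aditi: 97,500; Elif: 97,500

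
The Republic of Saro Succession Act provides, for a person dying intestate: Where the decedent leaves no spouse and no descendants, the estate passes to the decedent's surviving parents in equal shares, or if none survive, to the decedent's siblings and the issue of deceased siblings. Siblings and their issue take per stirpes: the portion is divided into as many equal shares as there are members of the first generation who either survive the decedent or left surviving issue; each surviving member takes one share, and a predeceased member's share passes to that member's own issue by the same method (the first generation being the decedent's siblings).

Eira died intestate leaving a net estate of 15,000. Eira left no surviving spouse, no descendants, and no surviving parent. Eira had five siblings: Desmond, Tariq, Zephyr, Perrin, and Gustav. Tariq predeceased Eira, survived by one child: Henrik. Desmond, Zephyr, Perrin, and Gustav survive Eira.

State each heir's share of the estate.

The entire 15,000 passes to the siblings and their issue.
That amount (15,000) is divided into 5 shares of 3,000: Desmond, Zephyr, Perrin, and Gustav each take 3,000; Tariq's 3,000 share passes to Tariq's issue.
Tariq's share (3,000) passes entirely to Henrik.

Desmond: 3,000; Henrik: 3,000; Zephyr: 3,000; Perrin: 3,000; Gustav: 3,000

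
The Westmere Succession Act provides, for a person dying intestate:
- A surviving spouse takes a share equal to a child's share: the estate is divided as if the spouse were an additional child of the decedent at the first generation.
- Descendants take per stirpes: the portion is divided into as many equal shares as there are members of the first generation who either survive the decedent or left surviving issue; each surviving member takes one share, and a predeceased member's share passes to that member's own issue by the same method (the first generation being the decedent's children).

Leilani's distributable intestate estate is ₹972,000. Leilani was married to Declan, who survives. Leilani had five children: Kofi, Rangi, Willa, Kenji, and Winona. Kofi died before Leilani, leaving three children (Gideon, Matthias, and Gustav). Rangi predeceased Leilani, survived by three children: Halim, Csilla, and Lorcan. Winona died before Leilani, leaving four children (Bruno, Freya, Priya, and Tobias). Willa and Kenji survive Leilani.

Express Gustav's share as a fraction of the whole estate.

The spouse counts as an additional share at the children's level, so there are 6 primary shares of ₹162,000. Declan takes one such share (₹162,000).
The children's combined portion (₹810,000) is divided into 5 shares of ₹162,000: Willa and Kenji each take ₹162,000; Kofi's ₹162,000 share passes to Kofi's issue; Rangi's ₹162,000 share passes to Rangi's issue; Winona's ₹162,000 share passes to Winona's issue.
Kofi's share (₹162,000) is divided into 3 shares of ₹54,000: Gideon, Matthias, and Gustav each take ₹54,000.
Rangi's share (₹162,000) is divided into 3 shares of ₹54,000: Halim, Csilla, and Lorcan each take ₹54,000.
Winona's share (₹162,000) is divided into 4 shares of ₹40,500: Bruno, Freya, Priya, and Tobias each take ₹40,500.

Gustav receives 1/18 of the estate.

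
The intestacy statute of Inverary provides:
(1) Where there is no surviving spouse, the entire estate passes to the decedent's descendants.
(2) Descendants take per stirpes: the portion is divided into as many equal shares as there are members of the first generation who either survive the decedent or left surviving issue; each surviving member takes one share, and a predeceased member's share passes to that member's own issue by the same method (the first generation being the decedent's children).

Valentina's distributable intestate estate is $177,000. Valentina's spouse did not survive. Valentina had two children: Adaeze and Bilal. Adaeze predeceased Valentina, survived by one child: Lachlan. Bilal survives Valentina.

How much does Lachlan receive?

The entire $177,000 passes to the descendants.
That amount ($177,000) is divided into 2 shares of $88,500: Bilal takes $88,500; Adaeze's $88,500 share passes to Adaeze's issue.
Adaeze's share ($88,500) passes entirely to Lachlan.

Lachlan receives $88,500.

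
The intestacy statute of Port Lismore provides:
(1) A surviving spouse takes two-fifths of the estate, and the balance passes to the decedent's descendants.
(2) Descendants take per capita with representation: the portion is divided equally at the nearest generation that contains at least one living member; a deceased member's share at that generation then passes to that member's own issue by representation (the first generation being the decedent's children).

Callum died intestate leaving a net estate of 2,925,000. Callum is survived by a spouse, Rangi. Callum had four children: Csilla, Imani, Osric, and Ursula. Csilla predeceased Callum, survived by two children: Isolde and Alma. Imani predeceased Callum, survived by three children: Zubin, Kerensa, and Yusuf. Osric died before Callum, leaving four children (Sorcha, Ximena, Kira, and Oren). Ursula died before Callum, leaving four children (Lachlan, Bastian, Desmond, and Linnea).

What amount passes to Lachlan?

Rangi takes two-fifths of 2,925,000 = 1,170,000. The remaining 1,755,000 passes to the descendants.
No child survives, so the initial division is made at the grandchildren's generation.
The descendants' portion (1,755,000) is divided into 13 shares of 135,000: Isolde, Alma, Zubin, Kerensa, Yusuf, Sorcha, Ximena, Kira, Oren, Lachlan, Bastian, Desmond, and Linnea each take 135,000.

Lachlan receives 135,000.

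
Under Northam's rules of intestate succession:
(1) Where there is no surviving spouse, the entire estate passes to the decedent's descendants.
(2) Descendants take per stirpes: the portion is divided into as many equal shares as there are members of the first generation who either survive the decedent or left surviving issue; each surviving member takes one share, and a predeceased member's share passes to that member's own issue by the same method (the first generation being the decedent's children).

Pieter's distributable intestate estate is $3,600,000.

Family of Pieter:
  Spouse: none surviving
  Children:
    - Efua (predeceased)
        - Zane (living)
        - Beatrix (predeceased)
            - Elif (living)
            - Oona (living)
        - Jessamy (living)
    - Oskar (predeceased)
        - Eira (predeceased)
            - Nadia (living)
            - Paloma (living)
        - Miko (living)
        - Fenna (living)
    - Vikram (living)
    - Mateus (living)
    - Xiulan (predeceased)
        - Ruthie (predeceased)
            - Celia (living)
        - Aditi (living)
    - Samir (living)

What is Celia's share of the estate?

Celia receives $300,000.

The entire $3,600,000 passes to the descendants.
That amount ($3,600,000) is divided into 6 shares of $600,000: Vikram, Mateus, and Samir each take $600,000; Efua's $600,000 share passes to Efua's issue; Oskar's $600,000 share passes to Oskar's issue; Xiulan's $600,000 share passes to Xiulan's issue.
Efua's share ($600,000) is divided into 3 shares of $200,000: Zane and Jessamy each take $200,000; Beatrix's $200,000 share passes to Beatrix's issue.
Beatrix's share ($200,000) is divided into 2 shares of $100,000: Elif and Oona each take $100,000.
Oskar's share ($600,000) is divided into 3 shares of $200,000: Miko and Fenna each take $200,000; Eira's $200,000 share passes to Eira's issue.
Eira's share ($200,000) is divided into 2 shares of $100,000: Nadia and Paloma each take $100,000.
Xiulan's share ($600,000) is divided into 2 shares of $300,000: Aditi takes $300,000; Ruthie's $300,000 share passes to Ruthie's issue.
Ruthie's share ($300,000) passes entirely to Celia.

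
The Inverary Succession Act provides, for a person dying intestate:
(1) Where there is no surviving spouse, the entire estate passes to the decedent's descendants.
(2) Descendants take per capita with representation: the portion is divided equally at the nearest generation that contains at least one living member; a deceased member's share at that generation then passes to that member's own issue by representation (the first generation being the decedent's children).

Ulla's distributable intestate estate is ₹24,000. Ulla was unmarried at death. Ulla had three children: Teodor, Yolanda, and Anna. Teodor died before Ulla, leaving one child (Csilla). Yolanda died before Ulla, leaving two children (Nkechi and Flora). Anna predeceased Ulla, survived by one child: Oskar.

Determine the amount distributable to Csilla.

The entire ₹24,000 passes to the descendants.
No child survives, so the initial division is made at the grandchildren's generation.
That amount (₹24,000) is divided into 4 shares of ₹6,000: Csilla, Nkechi, Flora, and Oskar each take ₹6,000.

Csilla receives ₹6,000.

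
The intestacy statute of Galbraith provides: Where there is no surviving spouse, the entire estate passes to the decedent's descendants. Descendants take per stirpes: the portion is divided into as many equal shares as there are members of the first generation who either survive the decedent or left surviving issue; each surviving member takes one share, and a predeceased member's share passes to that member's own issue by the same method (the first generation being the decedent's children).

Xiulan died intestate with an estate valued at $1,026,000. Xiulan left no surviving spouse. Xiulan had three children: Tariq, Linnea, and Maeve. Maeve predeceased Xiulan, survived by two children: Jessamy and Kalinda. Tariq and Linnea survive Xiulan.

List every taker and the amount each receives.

The entire $1,026,000 passes to the descendants.
That amount ($1,026,000) is divided into 3 shares of $342,000: Tariq and Linnea each take $342,000; Maeve's $342,000 share passes to Maeve's issue.
Maeve's share ($342,000) is divided into 2 shares of $171,000: Jessamy and Kalinda each take $171,000.

Tariq: $342,000; Linnea: $342,000; Jessamy: $171,000; Kalinda: $171,000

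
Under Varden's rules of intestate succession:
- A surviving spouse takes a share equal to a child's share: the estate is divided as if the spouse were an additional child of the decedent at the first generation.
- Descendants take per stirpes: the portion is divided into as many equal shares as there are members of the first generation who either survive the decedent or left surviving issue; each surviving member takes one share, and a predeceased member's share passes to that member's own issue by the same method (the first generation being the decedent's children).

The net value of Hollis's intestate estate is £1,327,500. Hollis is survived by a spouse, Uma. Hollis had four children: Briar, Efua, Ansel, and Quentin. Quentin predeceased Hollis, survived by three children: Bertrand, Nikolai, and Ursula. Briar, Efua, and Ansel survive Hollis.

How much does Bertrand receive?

The spouse counts as an additional share at the children's level, so there are 5 primary shares of £265,500. Uma takes one such share (£265,500).
The children's combined portion (£1,062,000) is divided into 4 shares of £265,500: Briar, Efua, and Ansel each take £265,500; Quentin's £265,500 share passes to Quentin's issue.
Quentin's share (£265,500) is divided into 3 shares of £88,500: Bertrand, Nikolai, and Ursula each take £88,500.

Bertrand receives £88,500.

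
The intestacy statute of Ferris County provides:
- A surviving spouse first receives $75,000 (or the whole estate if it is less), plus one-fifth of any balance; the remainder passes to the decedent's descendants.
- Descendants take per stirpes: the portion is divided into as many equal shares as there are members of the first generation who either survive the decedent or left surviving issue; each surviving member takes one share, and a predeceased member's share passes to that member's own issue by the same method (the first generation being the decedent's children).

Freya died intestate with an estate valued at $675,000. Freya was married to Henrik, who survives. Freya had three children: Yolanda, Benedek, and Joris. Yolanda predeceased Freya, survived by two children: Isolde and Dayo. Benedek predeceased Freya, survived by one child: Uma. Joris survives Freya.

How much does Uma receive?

Henrik first takes $75,000, leaving a balance of $600,000. Henrik then takes one-fifth of the balance ($120,000), for a total of $195,000. The remaining $480,000 passes to the descendants.
The descendants' portion ($480,000) is divided into 3 shares of $160,000: Joris takes $160,000; Yolanda's $160,000 share passes to Yolanda's issue; Benedek's $160,000 share passes to Benedek's issue.
Yolanda's share ($160,000) is divided into 2 shares of $80,000: Isolde and Dayo each take $80,000.
Benedek's share ($160,000) passes entirely to Uma.

Uma receives $160,000.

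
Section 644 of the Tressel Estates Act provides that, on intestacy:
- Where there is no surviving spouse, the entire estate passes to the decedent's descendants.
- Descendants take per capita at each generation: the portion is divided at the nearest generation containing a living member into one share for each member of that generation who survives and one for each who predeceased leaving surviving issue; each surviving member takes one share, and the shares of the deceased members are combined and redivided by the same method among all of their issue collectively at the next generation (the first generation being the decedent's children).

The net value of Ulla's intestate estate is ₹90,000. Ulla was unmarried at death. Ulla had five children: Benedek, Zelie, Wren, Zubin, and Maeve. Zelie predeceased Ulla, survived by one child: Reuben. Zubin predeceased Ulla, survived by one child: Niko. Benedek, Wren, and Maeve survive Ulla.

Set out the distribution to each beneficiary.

Benedek: ₹18,000; Reuben: ₹18,000; Wren: ₹18,000; Niko: ₹18,000; Maeve: ₹18,000

The entire ₹90,000 passes to the descendants.
That amount (₹90,000) is divided at the children's generation into 5 shares of ₹18,000. Benedek, Wren, and Maeve each take ₹18,000. The 2 shares of the deceased (Zelie and Zubin) are combined into a pool of ₹36,000.
That pool (₹36,000) is divided at the grandchildren's generation equally among Reuben and Niko: ₹18,000 each.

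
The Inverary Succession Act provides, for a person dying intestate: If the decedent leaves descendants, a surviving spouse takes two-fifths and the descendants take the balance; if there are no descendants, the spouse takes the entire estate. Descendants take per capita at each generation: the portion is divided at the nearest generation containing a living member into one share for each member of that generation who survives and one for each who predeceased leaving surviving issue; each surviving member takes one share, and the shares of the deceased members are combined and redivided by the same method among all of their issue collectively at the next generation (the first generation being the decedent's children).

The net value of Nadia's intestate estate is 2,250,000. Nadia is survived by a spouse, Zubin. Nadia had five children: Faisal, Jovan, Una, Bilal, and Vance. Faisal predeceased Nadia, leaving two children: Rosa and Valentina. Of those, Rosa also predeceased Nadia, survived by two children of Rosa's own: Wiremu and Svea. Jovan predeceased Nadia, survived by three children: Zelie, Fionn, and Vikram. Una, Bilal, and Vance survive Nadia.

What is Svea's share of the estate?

Zubin takes two-fifths of 2,250,000 = 900,000. The remaining 1,350,000 passes to the descendants.
The descendants' portion (1,350,000) is divided at the children's generation into 5 shares of 270,000. Una, Bilal, and Vance each take 270,000. The 2 shares of the deceased (Faisal and Jovan) are combined into a pool of 540,000.
That pool (540,000) is divided at the grandchildren's generation into 5 shares of 108,000. Valentina, Zelie, Fionn, and Vikram each take 108,000. The remaining share for the deceased Rosa (108,000) is carried to the next generation.
That pool (108,000) is divided at the great-grandchildren's generation equally among Wiremu and Svea: 54,000 each.

Svea receives 54,000.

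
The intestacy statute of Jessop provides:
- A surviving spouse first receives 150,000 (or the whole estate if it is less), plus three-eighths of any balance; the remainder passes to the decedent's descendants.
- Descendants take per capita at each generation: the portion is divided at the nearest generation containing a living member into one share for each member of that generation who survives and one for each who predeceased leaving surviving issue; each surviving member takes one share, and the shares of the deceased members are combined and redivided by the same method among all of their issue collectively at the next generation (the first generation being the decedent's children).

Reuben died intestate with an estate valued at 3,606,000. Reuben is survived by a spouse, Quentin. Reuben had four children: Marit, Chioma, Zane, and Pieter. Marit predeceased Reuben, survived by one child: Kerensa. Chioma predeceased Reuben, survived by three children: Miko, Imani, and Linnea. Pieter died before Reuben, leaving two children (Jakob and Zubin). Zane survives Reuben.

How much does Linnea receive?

Quentin first takes 150,000, leaving a balance of 3,456,000. Quentin then takes three-eighths of the balance (1,296,000), for a total of 1,446,000. The remaining 2,160,000 passes to the descendants.
The descendants' portion (2,160,000) is divided at the children's generation into 4 shares of 540,000. Zane takes 540,000. The 3 shares of the deceased (Marit, Chioma, and Pieter) are combined into a pool of 1,620,000.
That pool (1,620,000) is divided at the grandchildren's generation equally among Kerensa, Miko, Imani, Linnea, Jakob, and Zubin: 270,000 each.

Linnea receives 270,000.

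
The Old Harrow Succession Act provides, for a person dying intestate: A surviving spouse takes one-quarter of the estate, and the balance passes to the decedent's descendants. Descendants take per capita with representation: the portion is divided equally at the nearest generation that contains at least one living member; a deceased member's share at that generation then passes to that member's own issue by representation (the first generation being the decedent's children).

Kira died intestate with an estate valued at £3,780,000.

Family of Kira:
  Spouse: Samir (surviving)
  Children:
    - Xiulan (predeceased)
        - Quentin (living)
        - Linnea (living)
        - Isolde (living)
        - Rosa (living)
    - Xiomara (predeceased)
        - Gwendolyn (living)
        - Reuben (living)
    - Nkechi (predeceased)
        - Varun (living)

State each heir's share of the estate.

Samir takes one-quarter of £3,780,000 = £945,000. The remaining £2,835,000 passes to the descendants.
No child survives, so the initial division is made at the grandchildren's generation.
The descendants' portion (£2,835,000) is divided into 7 shares of £405,000: Quentin, Linnea, Isolde, Rosa, Gwendolyn, Reuben, and Varun each take £405,000.

Samir: £945,000; Quentin: £405,000; Linnea: £405,000; Isolde: £405,000; Rosa: £405,000; Gwendolyn: £405,000; Reuben: £405,000; Varun: £405,000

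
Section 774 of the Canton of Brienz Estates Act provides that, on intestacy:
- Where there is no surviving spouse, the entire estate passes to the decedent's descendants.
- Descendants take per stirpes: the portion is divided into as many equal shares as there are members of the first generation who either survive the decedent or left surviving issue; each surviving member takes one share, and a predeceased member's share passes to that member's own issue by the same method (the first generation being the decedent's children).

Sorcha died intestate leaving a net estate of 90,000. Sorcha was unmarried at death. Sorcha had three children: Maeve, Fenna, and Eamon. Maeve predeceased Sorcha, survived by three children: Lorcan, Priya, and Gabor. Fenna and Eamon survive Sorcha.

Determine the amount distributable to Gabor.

The entire 90,000 passes to the descendants.
That amount (90,000) is divided into 3 shares of 30,000: Fenna and Eamon each take 30,000; Maeve's 30,000 share passes to Maeve's issue.
Maeve's share (30,000) is divided into 3 shares of 10,000: Lorcan, Priya, and Gabor each take 10,000.

Gabor receives 10,000.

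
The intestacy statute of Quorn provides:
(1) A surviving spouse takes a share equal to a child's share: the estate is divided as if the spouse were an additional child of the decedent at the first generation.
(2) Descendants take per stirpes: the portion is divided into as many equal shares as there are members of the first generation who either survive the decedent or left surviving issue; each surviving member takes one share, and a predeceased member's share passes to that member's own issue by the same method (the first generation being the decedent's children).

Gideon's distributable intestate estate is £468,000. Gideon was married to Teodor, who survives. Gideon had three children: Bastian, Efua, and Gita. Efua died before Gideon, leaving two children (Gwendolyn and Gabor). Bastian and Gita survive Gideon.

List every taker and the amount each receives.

Teodor: £117,000; Bastian: £117,000; Gwendolyn: £58,500; Gabor: £58,500; Gita: £117,000

The spouse counts as an additional share at the children's level, so there are 4 primary shares of £117,000. Teodor takes one such share (£117,000).
The children's combined portion (£351,000) is divided into 3 shares of £117,000: Bastian and Gita each take £117,000; Efua's £117,000 share passes to Efua's issue.
Efua's share (£117,000) is divided into 2 shares of £58,500: Gwendolyn and Gabor each take £58,500.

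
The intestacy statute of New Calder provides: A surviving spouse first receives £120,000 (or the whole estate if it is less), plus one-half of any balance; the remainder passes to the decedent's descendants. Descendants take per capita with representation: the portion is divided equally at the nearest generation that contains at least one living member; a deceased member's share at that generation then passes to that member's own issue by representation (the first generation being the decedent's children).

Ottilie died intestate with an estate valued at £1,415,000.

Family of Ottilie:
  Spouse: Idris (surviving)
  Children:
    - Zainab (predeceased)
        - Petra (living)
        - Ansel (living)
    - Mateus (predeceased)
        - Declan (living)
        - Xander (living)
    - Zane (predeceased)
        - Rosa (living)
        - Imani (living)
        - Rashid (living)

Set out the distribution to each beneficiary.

Idris: £767,500; Petra: £92,500; Ansel: £92,500; Declan: £92,500; Xander: £92,500; Rosa: £92,500; Imani: £92,500; Rashid: £92,500

Idris first takes £120,000, leaving a balance of £1,295,000. Idris then takes one-half of the balance (£647,500), for a total of £767,500. The remaining £647,500 passes to the descendants.
No child survives, so the initial division is made at the grandchildren's generation.
The descendants' portion (£647,500) is divided into 7 shares of £92,500: Petra, Ansel, Declan, Xander, Rosa, Imani, and Rashid each take £92,500.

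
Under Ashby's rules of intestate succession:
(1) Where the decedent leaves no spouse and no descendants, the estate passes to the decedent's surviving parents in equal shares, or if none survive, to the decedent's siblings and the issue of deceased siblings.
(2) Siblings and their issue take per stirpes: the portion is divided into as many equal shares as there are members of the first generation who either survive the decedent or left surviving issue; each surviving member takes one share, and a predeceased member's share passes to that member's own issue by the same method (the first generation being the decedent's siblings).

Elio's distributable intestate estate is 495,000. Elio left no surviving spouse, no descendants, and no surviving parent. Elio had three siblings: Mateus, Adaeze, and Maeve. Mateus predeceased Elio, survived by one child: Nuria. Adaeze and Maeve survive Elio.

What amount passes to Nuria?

The entire 495,000 passes to the siblings and their issue.
That amount (495,000) is divided into 3 shares of 165,000: Adaeze and Maeve each take 165,000; Mateus's 165,000 share passes to Mateus's issue.
Mateus's share (165,000) passes entirely to Nuria.

Nuria receives 165,000.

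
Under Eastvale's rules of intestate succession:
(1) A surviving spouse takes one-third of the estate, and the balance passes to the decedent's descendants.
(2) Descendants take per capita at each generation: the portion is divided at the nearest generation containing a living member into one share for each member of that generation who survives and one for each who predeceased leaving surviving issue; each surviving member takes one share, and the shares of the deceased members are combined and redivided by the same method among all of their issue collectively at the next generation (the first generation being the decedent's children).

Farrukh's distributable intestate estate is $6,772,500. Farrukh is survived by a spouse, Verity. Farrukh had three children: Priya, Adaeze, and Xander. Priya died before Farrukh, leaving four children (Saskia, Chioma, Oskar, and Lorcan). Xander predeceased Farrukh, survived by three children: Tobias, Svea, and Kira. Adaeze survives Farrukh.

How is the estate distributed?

Verity: $2,257,500; Saskia: $430,000; Chioma: $430,000; Oskar: $430,000; Lorcan: $430,000; Adaeze: $1,505,000; Tobias: $430,000; Svea: $430,000; Kira: $430,000

Verity takes one-third of $6,772,500 = $2,257,500. The remaining $4,515,000 passes to the descendants.
The descendants' portion ($4,515,000) is divided at the children's generation into 3 shares of $1,505,000. Adaeze takes $1,505,000. The 2 shares of the deceased (Priya and Xander) are combined into a pool of $3,010,000.
That pool ($3,010,000) is divided at the grandchildren's generation equally among Saskia, Chioma, Oskar, Lorcan, Tobias, Svea, and Kira: $430,000 each.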